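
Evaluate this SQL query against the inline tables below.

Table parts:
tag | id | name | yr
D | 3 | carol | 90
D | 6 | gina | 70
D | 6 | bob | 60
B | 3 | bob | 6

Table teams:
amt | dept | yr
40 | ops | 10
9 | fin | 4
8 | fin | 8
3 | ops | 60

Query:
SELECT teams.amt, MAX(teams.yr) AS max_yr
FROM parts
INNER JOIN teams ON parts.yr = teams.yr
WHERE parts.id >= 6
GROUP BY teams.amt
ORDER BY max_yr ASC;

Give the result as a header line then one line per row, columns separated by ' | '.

== RESULT ==
teams.amt | max_yr
3 | 60

Derivation:
After JOIN teams (1 rows):
parts.tag | parts.id | parts.name | parts.yr | teams.amt | teams.dept | teams.yr
D | 6 | bob | 60 | 3 | ops | 60
After WHERE (1 rows):
parts.tag | parts.id | parts.name | parts.yr | teams.amt | teams.dept | teams.yr
D | 6 | bob | 60 | 3 | ops | 60
After GROUP BY (1 rows):
teams.amt | max_yr
3 | 60
After ORDER BY (1 rows):
teams.amt | max_yr
3 | 60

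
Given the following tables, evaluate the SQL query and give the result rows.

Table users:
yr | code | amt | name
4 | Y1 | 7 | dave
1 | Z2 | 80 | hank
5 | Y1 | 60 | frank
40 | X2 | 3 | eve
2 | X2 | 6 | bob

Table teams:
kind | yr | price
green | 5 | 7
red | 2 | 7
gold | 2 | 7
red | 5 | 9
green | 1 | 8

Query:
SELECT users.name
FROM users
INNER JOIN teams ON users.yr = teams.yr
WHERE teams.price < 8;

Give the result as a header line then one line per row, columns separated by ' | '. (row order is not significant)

After JOIN teams (5 rows):
users.yr | users.code | users.amt | users.name | teams.kind | teams.yr | teams.price
1 | Z2 | 80 | hank | green | 1 | 8
5 | Y1 | 60 | frank | green | 5 | 7
5 | Y1 | 60 | frank | red | 5 | 9
2 | X2 | 6 | bob | red | 2 | 7
2 | X2 | 6 | bob | gold | 2 | 7
After WHERE (3 rows):
users.yr | users.code | users.amt | users.name | teams.kind | teams.yr | teams.price
5 | Y1 | 60 | frank | green | 5 | 7
2 | X2 | 6 | bob | red | 2 | 7
2 | X2 | 6 | bob | gold | 2 | 7
After SELECT (3 rows):
users.name
frank
bob
bob

== RESULT ==
users.name
frank
bob
bob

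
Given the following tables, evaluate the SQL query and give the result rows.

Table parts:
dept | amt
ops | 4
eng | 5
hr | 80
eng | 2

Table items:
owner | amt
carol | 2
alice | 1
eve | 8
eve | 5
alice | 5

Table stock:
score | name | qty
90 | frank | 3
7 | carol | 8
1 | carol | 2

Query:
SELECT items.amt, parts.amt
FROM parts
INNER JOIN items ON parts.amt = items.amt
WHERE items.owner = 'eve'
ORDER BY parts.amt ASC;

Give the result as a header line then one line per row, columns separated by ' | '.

== RESULT ==
items.amt | parts.amt
5 | 5

Derivation:
After JOIN items (3 rows):
parts.dept | parts.amt | items.owner | items.amt
eng | 5 | eve | 5
eng | 5 | alice | 5
eng | 2 | carol | 2
After WHERE (1 rows):
parts.dept | parts.amt | items.owner | items.amt
eng | 5 | eve | 5
After SELECT (1 rows):
items.amt | parts.amt
5 | 5
After ORDER BY (1 rows):
items.amt | parts.amt
5 | 5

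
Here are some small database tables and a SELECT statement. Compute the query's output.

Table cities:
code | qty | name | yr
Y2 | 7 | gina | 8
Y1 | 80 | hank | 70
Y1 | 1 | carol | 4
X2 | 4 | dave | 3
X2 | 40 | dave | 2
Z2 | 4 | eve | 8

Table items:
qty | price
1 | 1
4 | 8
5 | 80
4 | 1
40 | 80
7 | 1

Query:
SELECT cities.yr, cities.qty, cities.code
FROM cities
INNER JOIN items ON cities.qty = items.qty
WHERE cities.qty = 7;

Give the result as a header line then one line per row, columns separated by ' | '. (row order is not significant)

== RESULT ==
cities.yr | cities.qty | cities.code
8 | 7 | Y2

Derivation:
After JOIN items (7 rows):
cities.code | cities.qty | cities.name | cities.yr | items.qty | items.price
Y2 | 7 | gina | 8 | 7 | 1
Y1 | 1 | carol | 4 | 1 | 1
X2 | 4 | dave | 3 | 4 | 8
X2 | 4 | dave | 3 | 4 | 1
X2 | 40 | dave | 2 | 40 | 80
Z2 | 4 | eve | 8 | 4 | 8
Z2 | 4 | eve | 8 | 4 | 1
After WHERE (1 rows):
cities.code | cities.qty | cities.name | cities.yr | items.qty | items.price
Y2 | 7 | gina | 8 | 7 | 1
After SELECT (1 rows):
cities.yr | cities.qty | cities.code
8 | 7 | Y2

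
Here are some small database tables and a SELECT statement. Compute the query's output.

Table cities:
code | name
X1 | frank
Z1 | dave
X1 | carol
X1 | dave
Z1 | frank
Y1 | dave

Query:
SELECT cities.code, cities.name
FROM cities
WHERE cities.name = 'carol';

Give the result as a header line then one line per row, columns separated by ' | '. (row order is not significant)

== RESULT ==
cities.code | cities.name
X1 | carol

Derivation:
After WHERE (1 rows):
cities.code | cities.name
X1 | carol
After SELECT (1 rows):
cities.code | cities.name
X1 | carol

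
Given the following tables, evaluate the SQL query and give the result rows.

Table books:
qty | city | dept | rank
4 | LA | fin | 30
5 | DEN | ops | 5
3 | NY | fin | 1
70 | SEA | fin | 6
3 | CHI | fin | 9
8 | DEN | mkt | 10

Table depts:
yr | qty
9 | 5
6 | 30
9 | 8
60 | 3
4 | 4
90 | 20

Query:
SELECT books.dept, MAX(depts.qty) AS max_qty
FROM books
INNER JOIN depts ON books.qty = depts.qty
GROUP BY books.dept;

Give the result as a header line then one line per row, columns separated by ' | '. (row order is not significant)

== RESULT ==
books.dept | max_qty
fin | 4
ops | 5
mkt | 8

Derivation:
After JOIN depts (5 rows):
books.qty | books.city | books.dept | books.rank | depts.yr | depts.qty
4 | LA | fin | 30 | 4 | 4
5 | DEN | ops | 5 | 9 | 5
3 | NY | fin | 1 | 60 | 3
3 | CHI | fin | 9 | 60 | 3
8 | DEN | mkt | 10 | 9 | 8
After GROUP BY (3 rows):
books.dept | max_qty
fin | 4
ops | 5
mkt | 8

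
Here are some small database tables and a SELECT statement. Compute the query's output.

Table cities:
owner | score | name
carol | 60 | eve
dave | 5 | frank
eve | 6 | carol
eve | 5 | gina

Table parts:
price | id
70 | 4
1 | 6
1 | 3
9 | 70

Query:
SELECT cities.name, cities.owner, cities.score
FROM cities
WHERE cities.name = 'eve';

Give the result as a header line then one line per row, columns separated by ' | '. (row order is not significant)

== RESULT ==
cities.name | cities.owner | cities.score
eve | carol | 60

Derivation:
After WHERE (1 rows):
cities.owner | cities.score | cities.name
carol | 60 | eve
After SELECT (1 rows):
cities.name | cities.owner | cities.score
eve | carol | 60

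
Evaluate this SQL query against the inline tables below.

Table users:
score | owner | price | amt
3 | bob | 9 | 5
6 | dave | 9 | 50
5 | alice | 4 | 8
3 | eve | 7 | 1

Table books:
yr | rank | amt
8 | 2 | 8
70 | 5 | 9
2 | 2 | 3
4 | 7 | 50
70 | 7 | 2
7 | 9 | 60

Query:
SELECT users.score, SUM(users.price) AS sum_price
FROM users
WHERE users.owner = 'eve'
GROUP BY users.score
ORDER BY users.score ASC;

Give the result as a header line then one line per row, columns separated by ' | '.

== RESULT ==
users.score | sum_price
3 | 7

Derivation:
After WHERE (1 rows):
users.score | users.owner | users.price | users.amt
3 | eve | 7 | 1
After GROUP BY (1 rows):
users.score | sum_price
3 | 7
After ORDER BY (1 rows):
users.score | sum_price
3 | 7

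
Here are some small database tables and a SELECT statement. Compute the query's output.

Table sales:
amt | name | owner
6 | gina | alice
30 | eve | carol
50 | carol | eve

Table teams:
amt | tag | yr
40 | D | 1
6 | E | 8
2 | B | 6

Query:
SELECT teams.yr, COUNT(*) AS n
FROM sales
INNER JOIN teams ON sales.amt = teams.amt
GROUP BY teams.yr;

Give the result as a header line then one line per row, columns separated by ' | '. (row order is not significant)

== RESULT ==
teams.yr | n
8 | 1

Derivation:
After JOIN teams (1 rows):
sales.amt | sales.name | sales.owner | teams.amt | teams.tag | teams.yr
6 | gina | alice | 6 | E | 8
After GROUP BY (1 rows):
teams.yr | n
8 | 1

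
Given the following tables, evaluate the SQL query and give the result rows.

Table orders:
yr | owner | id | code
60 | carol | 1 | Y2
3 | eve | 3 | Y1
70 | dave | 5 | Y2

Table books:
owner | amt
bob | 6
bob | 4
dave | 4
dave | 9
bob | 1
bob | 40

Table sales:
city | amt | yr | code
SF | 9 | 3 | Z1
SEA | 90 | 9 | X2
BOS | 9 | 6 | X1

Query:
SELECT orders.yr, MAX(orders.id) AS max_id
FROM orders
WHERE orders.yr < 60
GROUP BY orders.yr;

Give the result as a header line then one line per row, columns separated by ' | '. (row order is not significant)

== RESULT ==
orders.yr | max_id
3 | 3

Derivation:
After WHERE (1 rows):
orders.yr | orders.owner | orders.id | orders.code
3 | eve | 3 | Y1
After GROUP BY (1 rows):
orders.yr | max_id
3 | 3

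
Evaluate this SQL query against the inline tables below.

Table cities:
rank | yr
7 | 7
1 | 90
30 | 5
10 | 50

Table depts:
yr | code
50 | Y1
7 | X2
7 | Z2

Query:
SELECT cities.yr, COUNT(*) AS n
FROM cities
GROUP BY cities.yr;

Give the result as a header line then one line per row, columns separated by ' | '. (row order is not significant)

== RESULT ==
cities.yr | n
7 | 1
90 | 1
5 | 1
50 | 1

Derivation:
After GROUP BY (4 rows):
cities.yr | n
7 | 1
90 | 1
5 | 1
50 | 1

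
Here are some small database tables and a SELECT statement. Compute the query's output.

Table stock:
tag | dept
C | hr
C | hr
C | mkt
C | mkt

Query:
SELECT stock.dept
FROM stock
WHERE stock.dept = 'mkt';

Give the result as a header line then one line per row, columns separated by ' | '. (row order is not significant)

After WHERE (2 rows):
stock.tag | stock.dept
C | mkt
C | mkt
After SELECT (2 rows):
stock.dept
mkt
mkt

== RESULT ==
stock.dept
mkt
mkt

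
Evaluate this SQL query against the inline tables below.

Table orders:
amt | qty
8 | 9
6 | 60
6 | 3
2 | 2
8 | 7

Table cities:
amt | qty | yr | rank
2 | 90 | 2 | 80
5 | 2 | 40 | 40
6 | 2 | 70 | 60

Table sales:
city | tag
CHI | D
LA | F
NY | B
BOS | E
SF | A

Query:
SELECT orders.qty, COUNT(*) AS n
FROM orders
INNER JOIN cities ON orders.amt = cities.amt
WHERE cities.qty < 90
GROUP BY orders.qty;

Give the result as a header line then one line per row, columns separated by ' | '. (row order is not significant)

After JOIN cities (3 rows):
orders.amt | orders.qty | cities.amt | cities.qty | cities.yr | cities.rank
6 | 60 | 6 | 2 | 70 | 60
6 | 3 | 6 | 2 | 70 | 60
2 | 2 | 2 | 90 | 2 | 80
After WHERE (2 rows):
orders.amt | orders.qty | cities.amt | cities.qty | cities.yr | cities.rank
6 | 60 | 6 | 2 | 70 | 60
6 | 3 | 6 | 2 | 70 | 60
After GROUP BY (2 rows):
orders.qty | n
60 | 1
3 | 1

== RESULT ==
orders.qty | n
60 | 1
3 | 1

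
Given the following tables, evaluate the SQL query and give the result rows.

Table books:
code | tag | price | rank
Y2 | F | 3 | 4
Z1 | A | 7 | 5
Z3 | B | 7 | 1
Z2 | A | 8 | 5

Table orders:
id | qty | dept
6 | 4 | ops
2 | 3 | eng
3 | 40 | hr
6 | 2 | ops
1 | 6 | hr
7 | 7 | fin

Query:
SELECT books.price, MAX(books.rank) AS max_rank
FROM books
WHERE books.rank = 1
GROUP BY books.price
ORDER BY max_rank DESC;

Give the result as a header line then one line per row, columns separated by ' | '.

After WHERE (1 rows):
books.code | books.tag | books.price | books.rank
Z3 | B | 7 | 1
After GROUP BY (1 rows):
books.price | max_rank
7 | 1
After ORDER BY (1 rows):
books.price | max_rank
7 | 1

== RESULT ==
books.price | max_rank
7 | 1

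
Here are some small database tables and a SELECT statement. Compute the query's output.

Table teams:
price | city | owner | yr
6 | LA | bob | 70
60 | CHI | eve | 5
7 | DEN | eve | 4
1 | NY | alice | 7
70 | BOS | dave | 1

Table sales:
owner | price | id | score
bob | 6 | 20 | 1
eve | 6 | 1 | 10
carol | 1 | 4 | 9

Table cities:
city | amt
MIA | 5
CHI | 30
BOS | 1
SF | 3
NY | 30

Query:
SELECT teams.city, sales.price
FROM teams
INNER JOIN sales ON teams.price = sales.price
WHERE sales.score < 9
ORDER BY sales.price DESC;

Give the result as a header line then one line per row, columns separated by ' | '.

After JOIN sales (3 rows):
teams.price | teams.city | teams.owner | teams.yr | sales.owner | sales.price | sales.id | sales.score
6 | LA | bob | 70 | bob | 6 | 20 | 1
6 | LA | bob | 70 | eve | 6 | 1 | 10
1 | NY | alice | 7 | carol | 1 | 4 | 9
After WHERE (1 rows):
teams.price | teams.city | teams.owner | teams.yr | sales.owner | sales.price | sales.id | sales.score
6 | LA | bob | 70 | bob | 6 | 20 | 1
After SELECT (1 rows):
teams.city | sales.price
LA | 6
After ORDER BY (1 rows):
teams.city | sales.price
LA | 6

== RESULT ==
teams.city | sales.price
LA | 6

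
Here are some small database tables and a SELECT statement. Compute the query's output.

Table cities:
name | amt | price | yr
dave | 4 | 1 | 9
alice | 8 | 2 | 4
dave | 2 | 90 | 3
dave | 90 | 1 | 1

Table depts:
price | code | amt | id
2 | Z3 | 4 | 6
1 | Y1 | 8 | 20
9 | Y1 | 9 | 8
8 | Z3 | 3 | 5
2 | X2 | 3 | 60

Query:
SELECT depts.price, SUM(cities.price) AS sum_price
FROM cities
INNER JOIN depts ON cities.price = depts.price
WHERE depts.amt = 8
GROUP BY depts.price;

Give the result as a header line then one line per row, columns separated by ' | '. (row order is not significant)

== RESULT ==
depts.price | sum_price
1 | 2

Derivation:
After JOIN depts (4 rows):
cities.name | cities.amt | cities.price | cities.yr | depts.price | depts.code | depts.amt | depts.id
dave | 4 | 1 | 9 | 1 | Y1 | 8 | 20
alice | 8 | 2 | 4 | 2 | Z3 | 4 | 6
alice | 8 | 2 | 4 | 2 | X2 | 3 | 60
dave | 90 | 1 | 1 | 1 | Y1 | 8 | 20
After WHERE (2 rows):
cities.name | cities.amt | cities.price | cities.yr | depts.price | depts.code | depts.amt | depts.id
dave | 4 | 1 | 9 | 1 | Y1 | 8 | 20
dave | 90 | 1 | 1 | 1 | Y1 | 8 | 20
After GROUP BY (1 rows):
depts.price | sum_price
1 | 2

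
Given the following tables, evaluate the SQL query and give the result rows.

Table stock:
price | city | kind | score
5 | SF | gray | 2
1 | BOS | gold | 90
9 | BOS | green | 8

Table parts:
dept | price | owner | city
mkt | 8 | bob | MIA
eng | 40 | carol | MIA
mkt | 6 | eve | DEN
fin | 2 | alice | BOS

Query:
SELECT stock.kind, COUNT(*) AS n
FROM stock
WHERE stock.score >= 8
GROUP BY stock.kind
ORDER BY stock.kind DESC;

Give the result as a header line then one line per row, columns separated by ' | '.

== RESULT ==
stock.kind | n
green | 1
gold | 1

Derivation:
After WHERE (2 rows):
stock.price | stock.city | stock.kind | stock.score
1 | BOS | gold | 90
9 | BOS | green | 8
After GROUP BY (2 rows):
stock.kind | n
gold | 1
green | 1
After ORDER BY (2 rows):
stock.kind | n
green | 1
gold | 1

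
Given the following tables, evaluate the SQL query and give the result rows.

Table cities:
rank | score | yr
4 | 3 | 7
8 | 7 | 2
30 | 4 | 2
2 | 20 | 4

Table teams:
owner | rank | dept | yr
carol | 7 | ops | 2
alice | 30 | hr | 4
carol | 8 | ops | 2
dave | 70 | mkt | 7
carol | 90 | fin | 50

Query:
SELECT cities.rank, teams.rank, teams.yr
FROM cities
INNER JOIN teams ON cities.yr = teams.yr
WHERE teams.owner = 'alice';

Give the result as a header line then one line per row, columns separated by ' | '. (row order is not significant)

After JOIN teams (6 rows):
cities.rank | cities.score | cities.yr | teams.owner | teams.rank | teams.dept | teams.yr
4 | 3 | 7 | dave | 70 | mkt | 7
8 | 7 | 2 | carol | 7 | ops | 2
8 | 7 | 2 | carol | 8 | ops | 2
30 | 4 | 2 | carol | 7 | ops | 2
30 | 4 | 2 | carol | 8 | ops | 2
2 | 20 | 4 | alice | 30 | hr | 4
After WHERE (1 rows):
cities.rank | cities.score | cities.yr | teams.owner | teams.rank | teams.dept | teams.yr
2 | 20 | 4 | alice | 30 | hr | 4
After SELECT (1 rows):
cities.rank | teams.rank | teams.yr
2 | 30 | 4

== RESULT ==
cities.rank | teams.rank | teams.yr
2 | 30 | 4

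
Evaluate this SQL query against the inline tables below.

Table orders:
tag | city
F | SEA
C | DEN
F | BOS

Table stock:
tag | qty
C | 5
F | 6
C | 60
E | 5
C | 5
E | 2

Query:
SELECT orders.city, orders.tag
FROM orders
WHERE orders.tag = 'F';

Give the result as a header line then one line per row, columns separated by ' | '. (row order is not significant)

After WHERE (2 rows):
orders.tag | orders.city
F | SEA
F | BOS
After SELECT (2 rows):
orders.city | orders.tag
SEA | F
BOS | F

== RESULT ==
orders.city | orders.tag
SEA | F
BOS | F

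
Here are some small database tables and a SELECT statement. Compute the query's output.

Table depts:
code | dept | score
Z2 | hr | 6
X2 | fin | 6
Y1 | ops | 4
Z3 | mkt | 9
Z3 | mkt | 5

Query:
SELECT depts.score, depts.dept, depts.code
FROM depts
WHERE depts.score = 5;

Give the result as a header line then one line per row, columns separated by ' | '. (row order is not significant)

== RESULT ==
depts.score | depts.dept | depts.code
5 | mkt | Z3

Derivation:
After WHERE (1 rows):
depts.code | depts.dept | depts.score
Z3 | mkt | 5
After SELECT (1 rows):
depts.score | depts.dept | depts.code
5 | mkt | Z3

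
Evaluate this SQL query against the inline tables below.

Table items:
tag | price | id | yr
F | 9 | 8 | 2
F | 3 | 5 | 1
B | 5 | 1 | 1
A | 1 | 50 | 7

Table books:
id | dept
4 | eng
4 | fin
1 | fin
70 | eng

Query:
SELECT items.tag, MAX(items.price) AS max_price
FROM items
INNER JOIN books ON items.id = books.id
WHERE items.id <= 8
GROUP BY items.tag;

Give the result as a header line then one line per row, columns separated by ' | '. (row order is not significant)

== RESULT ==
items.tag | max_price
B | 5

Derivation:
After JOIN books (1 rows):
items.tag | items.price | items.id | items.yr | books.id | books.dept
B | 5 | 1 | 1 | 1 | fin
After WHERE (1 rows):
items.tag | items.price | items.id | items.yr | books.id | books.dept
B | 5 | 1 | 1 | 1 | fin
After GROUP BY (1 rows):
items.tag | max_price
B | 5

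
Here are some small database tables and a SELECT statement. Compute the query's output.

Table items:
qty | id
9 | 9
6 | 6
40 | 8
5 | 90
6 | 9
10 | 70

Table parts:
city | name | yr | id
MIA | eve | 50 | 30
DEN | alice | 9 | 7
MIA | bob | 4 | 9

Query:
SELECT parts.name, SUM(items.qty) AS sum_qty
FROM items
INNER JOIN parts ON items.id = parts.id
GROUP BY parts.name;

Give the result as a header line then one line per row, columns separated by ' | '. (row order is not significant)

== RESULT ==
parts.name | sum_qty
bob | 15

Derivation:
After JOIN parts (2 rows):
items.qty | items.id | parts.city | parts.name | parts.yr | parts.id
9 | 9 | MIA | bob | 4 | 9
6 | 9 | MIA | bob | 4 | 9
After GROUP BY (1 rows):
parts.name | sum_qty
bob | 15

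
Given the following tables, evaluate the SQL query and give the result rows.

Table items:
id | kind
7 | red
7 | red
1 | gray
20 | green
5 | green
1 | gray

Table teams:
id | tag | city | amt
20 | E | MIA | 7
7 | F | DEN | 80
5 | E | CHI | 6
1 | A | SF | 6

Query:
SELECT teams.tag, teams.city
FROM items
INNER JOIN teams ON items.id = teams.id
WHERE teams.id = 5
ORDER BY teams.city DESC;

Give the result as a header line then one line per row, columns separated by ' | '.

== RESULT ==
teams.tag | teams.city
E | CHI

Derivation:
After JOIN teams (6 rows):
items.id | items.kind | teams.id | teams.tag | teams.city | teams.amt
7 | red | 7 | F | DEN | 80
7 | red | 7 | F | DEN | 80
1 | gray | 1 | A | SF | 6
20 | green | 20 | E | MIA | 7
5 | green | 5 | E | CHI | 6
1 | gray | 1 | A | SF | 6
After WHERE (1 rows):
items.id | items.kind | teams.id | teams.tag | teams.city | teams.amt
5 | green | 5 | E | CHI | 6
After SELECT (1 rows):
teams.tag | teams.city
E | CHI
After ORDER BY (1 rows):
teams.tag | teams.city
E | CHI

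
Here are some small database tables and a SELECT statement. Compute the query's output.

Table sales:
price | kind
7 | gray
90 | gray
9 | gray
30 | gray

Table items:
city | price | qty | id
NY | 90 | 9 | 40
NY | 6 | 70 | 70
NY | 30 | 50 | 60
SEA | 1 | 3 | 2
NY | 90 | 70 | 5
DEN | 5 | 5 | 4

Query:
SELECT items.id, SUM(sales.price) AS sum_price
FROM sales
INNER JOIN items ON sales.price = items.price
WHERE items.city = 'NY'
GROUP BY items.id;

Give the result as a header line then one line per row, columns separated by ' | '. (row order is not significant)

== RESULT ==
items.id | sum_price
40 | 90
5 | 90
60 | 30

Derivation:
After JOIN items (3 rows):
sales.price | sales.kind | items.city | items.price | items.qty | items.id
90 | gray | NY | 90 | 9 | 40
90 | gray | NY | 90 | 70 | 5
30 | gray | NY | 30 | 50 | 60
After WHERE (3 rows):
sales.price | sales.kind | items.city | items.price | items.qty | items.id
90 | gray | NY | 90 | 9 | 40
90 | gray | NY | 90 | 70 | 5
30 | gray | NY | 30 | 50 | 60
After GROUP BY (3 rows):
items.id | sum_price
40 | 90
5 | 90
60 | 30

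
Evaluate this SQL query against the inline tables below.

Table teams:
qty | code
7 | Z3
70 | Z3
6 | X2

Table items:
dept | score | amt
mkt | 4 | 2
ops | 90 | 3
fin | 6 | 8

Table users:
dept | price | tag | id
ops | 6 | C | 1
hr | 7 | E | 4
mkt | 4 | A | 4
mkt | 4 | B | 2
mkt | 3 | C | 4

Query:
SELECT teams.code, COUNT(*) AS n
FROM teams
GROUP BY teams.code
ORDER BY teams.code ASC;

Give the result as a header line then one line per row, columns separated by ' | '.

== RESULT ==
teams.code | n
X2 | 1
Z3 | 2

Derivation:
After GROUP BY (2 rows):
teams.code | n
Z3 | 2
X2 | 1
After ORDER BY (2 rows):
teams.code | n
X2 | 1
Z3 | 2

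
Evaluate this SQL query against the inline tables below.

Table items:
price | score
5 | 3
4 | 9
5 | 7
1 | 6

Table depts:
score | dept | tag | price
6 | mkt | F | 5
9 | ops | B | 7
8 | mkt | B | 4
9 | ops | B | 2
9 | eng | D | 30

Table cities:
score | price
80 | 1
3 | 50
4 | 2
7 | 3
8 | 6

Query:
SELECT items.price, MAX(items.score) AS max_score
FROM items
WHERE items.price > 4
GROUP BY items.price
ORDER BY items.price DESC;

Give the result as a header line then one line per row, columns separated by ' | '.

== RESULT ==
items.price | max_score
5 | 7

Derivation:
After WHERE (2 rows):
items.price | items.score
5 | 3
5 | 7
After GROUP BY (1 rows):
items.price | max_score
5 | 7
After ORDER BY (1 rows):
items.price | max_score
5 | 7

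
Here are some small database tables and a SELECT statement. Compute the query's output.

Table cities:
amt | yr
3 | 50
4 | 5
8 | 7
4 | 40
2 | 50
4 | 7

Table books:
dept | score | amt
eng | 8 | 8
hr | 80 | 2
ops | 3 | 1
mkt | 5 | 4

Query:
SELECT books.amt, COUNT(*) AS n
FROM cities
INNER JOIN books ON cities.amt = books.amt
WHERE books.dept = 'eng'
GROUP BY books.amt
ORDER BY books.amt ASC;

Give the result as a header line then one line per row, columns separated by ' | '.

After JOIN books (5 rows):
cities.amt | cities.yr | books.dept | books.score | books.amt
4 | 5 | mkt | 5 | 4
8 | 7 | eng | 8 | 8
4 | 40 | mkt | 5 | 4
2 | 50 | hr | 80 | 2
4 | 7 | mkt | 5 | 4
After WHERE (1 rows):
cities.amt | cities.yr | books.dept | books.score | books.amt
8 | 7 | eng | 8 | 8
After GROUP BY (1 rows):
books.amt | n
8 | 1
After ORDER BY (1 rows):
books.amt | n
8 | 1

== RESULT ==
books.amt | n
8 | 1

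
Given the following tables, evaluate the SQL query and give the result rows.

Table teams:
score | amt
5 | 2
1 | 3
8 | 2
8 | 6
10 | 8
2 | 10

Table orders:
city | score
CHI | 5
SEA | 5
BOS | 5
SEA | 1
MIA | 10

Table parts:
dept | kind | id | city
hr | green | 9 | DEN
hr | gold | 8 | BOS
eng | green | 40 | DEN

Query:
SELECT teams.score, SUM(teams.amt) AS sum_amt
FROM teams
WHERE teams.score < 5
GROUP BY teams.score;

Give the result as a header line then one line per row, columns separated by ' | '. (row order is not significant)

== RESULT ==
teams.score | sum_amt
1 | 3
2 | 10

Derivation:
After WHERE (2 rows):
teams.score | teams.amt
1 | 3
2 | 10
After GROUP BY (2 rows):
teams.score | sum_amt
1 | 3
2 | 10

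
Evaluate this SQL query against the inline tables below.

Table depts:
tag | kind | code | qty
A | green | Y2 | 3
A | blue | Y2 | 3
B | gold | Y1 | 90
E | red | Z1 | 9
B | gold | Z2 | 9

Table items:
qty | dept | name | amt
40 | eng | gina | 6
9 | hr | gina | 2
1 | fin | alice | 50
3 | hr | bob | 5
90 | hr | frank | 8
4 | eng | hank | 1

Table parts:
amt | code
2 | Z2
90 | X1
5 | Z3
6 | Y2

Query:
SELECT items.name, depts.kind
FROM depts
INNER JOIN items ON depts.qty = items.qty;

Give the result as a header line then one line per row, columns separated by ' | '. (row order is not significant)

After JOIN items (5 rows):
depts.tag | depts.kind | depts.code | depts.qty | items.qty | items.dept | items.name | items.amt
A | green | Y2 | 3 | 3 | hr | bob | 5
A | blue | Y2 | 3 | 3 | hr | bob | 5
B | gold | Y1 | 90 | 90 | hr | frank | 8
E | red | Z1 | 9 | 9 | hr | gina | 2
B | gold | Z2 | 9 | 9 | hr | gina | 2
After SELECT (5 rows):
items.name | depts.kind
bob | green
bob | blue
frank | gold
gina | red
gina | gold

== RESULT ==
items.name | depts.kind
bob | green
bob | blue
frank | gold
gina | red
gina | gold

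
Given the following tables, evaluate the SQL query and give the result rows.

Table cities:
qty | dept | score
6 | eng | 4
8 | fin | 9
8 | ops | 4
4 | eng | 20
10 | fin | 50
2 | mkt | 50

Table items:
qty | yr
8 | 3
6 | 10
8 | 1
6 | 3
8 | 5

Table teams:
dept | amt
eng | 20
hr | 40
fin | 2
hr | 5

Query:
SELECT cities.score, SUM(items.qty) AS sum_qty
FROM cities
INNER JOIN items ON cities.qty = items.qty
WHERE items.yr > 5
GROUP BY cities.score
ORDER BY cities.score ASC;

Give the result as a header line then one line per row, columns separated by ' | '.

== RESULT ==
cities.score | sum_qty
4 | 6

Derivation:
After JOIN items (8 rows):
cities.qty | cities.dept | cities.score | items.qty | items.yr
6 | eng | 4 | 6 | 10
6 | eng | 4 | 6 | 3
8 | fin | 9 | 8 | 3
8 | fin | 9 | 8 | 1
8 | fin | 9 | 8 | 5
8 | ops | 4 | 8 | 3
8 | ops | 4 | 8 | 1
8 | ops | 4 | 8 | 5
After WHERE (1 rows):
cities.qty | cities.dept | cities.score | items.qty | items.yr
6 | eng | 4 | 6 | 10
After GROUP BY (1 rows):
cities.score | sum_qty
4 | 6
After ORDER BY (1 rows):
cities.score | sum_qty
4 | 6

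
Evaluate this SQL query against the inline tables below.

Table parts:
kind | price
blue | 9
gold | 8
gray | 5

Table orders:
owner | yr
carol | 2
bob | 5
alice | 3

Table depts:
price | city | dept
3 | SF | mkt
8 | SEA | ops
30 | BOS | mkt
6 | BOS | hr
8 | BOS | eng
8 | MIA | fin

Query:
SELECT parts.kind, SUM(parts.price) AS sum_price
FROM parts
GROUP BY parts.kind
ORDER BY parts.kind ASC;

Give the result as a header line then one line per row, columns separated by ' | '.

After GROUP BY (3 rows):
parts.kind | sum_price
blue | 9
gold | 8
gray | 5
After ORDER BY (3 rows):
parts.kind | sum_price
blue | 9
gold | 8
gray | 5

== RESULT ==
parts.kind | sum_price
blue | 9
gold | 8
gray | 5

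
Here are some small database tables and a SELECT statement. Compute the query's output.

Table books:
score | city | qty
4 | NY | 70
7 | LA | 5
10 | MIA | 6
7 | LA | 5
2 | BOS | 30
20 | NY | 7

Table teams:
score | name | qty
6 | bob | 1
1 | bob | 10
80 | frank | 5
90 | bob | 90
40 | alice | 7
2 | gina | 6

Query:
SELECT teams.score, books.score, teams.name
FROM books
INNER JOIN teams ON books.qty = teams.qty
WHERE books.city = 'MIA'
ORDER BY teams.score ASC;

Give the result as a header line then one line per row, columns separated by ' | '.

== RESULT ==
teams.score | books.score | teams.name
2 | 10 | gina

Derivation:
After JOIN teams (4 rows):
books.score | books.city | books.qty | teams.score | teams.name | teams.qty
7 | LA | 5 | 80 | frank | 5
10 | MIA | 6 | 2 | gina | 6
7 | LA | 5 | 80 | frank | 5
20 | NY | 7 | 40 | alice | 7
After WHERE (1 rows):
books.score | books.city | books.qty | teams.score | teams.name | teams.qty
10 | MIA | 6 | 2 | gina | 6
After SELECT (1 rows):
teams.score | books.score | teams.name
2 | 10 | gina
After ORDER BY (1 rows):
teams.score | books.score | teams.name
2 | 10 | gina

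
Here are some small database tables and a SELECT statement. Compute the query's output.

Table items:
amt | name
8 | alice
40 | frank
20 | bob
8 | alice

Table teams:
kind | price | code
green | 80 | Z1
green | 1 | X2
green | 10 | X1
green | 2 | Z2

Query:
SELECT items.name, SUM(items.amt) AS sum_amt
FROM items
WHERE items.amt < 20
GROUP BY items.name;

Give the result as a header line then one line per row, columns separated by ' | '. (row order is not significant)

== RESULT ==
items.name | sum_amt
alice | 16

Derivation:
After WHERE (2 rows):
items.amt | items.name
8 | alice
8 | alice
After GROUP BY (1 rows):
items.name | sum_amt
alice | 16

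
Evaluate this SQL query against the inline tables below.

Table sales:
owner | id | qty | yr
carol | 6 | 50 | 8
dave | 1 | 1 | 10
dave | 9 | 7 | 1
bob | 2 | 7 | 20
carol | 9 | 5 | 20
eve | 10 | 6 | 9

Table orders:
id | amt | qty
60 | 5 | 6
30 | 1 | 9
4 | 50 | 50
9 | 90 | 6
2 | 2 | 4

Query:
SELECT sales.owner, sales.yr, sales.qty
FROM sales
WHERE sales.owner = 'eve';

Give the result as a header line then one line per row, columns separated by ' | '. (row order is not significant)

After WHERE (1 rows):
sales.owner | sales.id | sales.qty | sales.yr
eve | 10 | 6 | 9
After SELECT (1 rows):
sales.owner | sales.yr | sales.qty
eve | 9 | 6

== RESULT ==
sales.owner | sales.yr | sales.qty
eve | 9 | 6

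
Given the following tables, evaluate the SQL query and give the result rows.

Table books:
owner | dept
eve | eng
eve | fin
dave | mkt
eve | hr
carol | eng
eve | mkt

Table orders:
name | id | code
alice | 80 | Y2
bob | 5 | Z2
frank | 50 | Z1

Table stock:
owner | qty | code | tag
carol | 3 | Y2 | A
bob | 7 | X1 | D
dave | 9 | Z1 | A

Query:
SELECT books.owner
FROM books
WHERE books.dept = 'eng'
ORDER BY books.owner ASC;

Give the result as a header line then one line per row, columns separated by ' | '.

After WHERE (2 rows):
books.owner | books.dept
eve | eng
carol | eng
After SELECT (2 rows):
books.owner
eve
carol
After ORDER BY (2 rows):
books.owner
carol
eve

== RESULT ==
books.owner
carol
eve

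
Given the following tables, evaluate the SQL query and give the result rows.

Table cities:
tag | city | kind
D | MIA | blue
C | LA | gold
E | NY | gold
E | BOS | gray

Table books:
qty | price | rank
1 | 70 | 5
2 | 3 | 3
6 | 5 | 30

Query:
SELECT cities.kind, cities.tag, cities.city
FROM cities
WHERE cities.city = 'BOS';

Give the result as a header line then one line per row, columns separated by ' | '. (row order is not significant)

== RESULT ==
cities.kind | cities.tag | cities.city
gray | E | BOS

Derivation:
After WHERE (1 rows):
cities.tag | cities.city | cities.kind
E | BOS | gray
After SELECT (1 rows):
cities.kind | cities.tag | cities.city
gray | E | BOS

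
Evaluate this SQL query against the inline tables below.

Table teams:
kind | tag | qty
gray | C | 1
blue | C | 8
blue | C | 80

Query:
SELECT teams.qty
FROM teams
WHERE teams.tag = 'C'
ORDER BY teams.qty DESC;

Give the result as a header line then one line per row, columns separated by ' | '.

After WHERE (3 rows):
teams.kind | teams.tag | teams.qty
gray | C | 1
blue | C | 8
blue | C | 80
After SELECT (3 rows):
teams.qty
1
8
80
After ORDER BY (3 rows):
teams.qty
80
8
1

== RESULT ==
teams.qty
80
8
1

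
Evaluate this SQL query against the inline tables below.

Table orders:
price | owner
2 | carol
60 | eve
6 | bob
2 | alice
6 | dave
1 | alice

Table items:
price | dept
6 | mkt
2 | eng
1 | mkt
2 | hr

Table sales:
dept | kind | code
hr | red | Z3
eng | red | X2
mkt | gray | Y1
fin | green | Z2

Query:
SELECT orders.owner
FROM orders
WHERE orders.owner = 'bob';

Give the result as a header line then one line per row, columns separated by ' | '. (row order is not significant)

After WHERE (1 rows):
orders.price | orders.owner
6 | bob
After SELECT (1 rows):
orders.owner
bob

== RESULT ==
orders.owner
bob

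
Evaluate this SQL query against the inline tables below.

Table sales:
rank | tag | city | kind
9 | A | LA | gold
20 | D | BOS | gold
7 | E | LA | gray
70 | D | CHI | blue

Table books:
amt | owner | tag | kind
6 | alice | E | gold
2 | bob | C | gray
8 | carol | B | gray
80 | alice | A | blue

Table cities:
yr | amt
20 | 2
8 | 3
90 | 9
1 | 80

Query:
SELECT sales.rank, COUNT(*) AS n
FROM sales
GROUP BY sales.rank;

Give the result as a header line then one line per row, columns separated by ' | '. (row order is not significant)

After GROUP BY (4 rows):
sales.rank | n
9 | 1
20 | 1
7 | 1
70 | 1

== RESULT ==
sales.rank | n
9 | 1
20 | 1
7 | 1
70 | 1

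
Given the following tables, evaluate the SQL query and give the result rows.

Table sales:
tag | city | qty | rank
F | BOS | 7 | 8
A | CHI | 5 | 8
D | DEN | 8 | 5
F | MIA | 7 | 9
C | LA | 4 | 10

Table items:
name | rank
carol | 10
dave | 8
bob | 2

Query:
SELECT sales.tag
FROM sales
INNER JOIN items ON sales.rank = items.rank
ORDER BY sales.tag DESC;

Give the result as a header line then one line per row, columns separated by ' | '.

After JOIN items (3 rows):
sales.tag | sales.city | sales.qty | sales.rank | items.name | items.rank
F | BOS | 7 | 8 | dave | 8
A | CHI | 5 | 8 | dave | 8
C | LA | 4 | 10 | carol | 10
After SELECT (3 rows):
sales.tag
F
A
C
After ORDER BY (3 rows):
sales.tag
F
C
A

== RESULT ==
sales.tag
F
C
A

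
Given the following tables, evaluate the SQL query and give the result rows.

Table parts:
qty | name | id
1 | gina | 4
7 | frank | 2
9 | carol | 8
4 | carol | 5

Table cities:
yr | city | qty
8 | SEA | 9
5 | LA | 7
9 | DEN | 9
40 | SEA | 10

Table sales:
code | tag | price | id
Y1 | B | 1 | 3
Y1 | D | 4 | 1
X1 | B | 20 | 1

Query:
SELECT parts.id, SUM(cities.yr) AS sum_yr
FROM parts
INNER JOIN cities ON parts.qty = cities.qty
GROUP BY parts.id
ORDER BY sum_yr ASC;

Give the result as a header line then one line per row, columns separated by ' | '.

== RESULT ==
parts.id | sum_yr
2 | 5
8 | 17

Derivation:
After JOIN cities (3 rows):
parts.qty | parts.name | parts.id | cities.yr | cities.city | cities.qty
7 | frank | 2 | 5 | LA | 7
9 | carol | 8 | 8 | SEA | 9
9 | carol | 8 | 9 | DEN | 9
After GROUP BY (2 rows):
parts.id | sum_yr
2 | 5
8 | 17
After ORDER BY (2 rows):
parts.id | sum_yr
2 | 5
8 | 17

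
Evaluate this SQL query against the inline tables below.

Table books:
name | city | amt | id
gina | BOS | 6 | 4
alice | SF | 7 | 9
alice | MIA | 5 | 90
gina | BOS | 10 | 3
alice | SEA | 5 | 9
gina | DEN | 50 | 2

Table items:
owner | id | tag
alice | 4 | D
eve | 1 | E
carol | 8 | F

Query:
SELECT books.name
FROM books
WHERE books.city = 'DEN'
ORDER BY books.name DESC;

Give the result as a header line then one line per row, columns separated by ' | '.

After WHERE (1 rows):
books.name | books.city | books.amt | books.id
gina | DEN | 50 | 2
After SELECT (1 rows):
books.name
gina
After ORDER BY (1 rows):
books.name
gina

== RESULT ==
books.name
gina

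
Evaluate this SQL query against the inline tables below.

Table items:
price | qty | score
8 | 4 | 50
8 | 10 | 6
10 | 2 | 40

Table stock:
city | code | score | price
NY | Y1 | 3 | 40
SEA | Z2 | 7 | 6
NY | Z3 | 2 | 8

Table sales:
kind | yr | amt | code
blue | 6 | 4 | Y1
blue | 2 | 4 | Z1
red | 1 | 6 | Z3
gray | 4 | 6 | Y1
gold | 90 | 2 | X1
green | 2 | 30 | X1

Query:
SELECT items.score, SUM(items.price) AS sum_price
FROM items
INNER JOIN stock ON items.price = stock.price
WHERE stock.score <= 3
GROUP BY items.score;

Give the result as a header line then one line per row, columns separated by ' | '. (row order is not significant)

After JOIN stock (2 rows):
items.price | items.qty | items.score | stock.city | stock.code | stock.score | stock.price
8 | 4 | 50 | NY | Z3 | 2 | 8
8 | 10 | 6 | NY | Z3 | 2 | 8
After WHERE (2 rows):
items.price | items.qty | items.score | stock.city | stock.code | stock.score | stock.price
8 | 4 | 50 | NY | Z3 | 2 | 8
8 | 10 | 6 | NY | Z3 | 2 | 8
After GROUP BY (2 rows):
items.score | sum_price
50 | 8
6 | 8

== RESULT ==
items.score | sum_price
50 | 8
6 | 8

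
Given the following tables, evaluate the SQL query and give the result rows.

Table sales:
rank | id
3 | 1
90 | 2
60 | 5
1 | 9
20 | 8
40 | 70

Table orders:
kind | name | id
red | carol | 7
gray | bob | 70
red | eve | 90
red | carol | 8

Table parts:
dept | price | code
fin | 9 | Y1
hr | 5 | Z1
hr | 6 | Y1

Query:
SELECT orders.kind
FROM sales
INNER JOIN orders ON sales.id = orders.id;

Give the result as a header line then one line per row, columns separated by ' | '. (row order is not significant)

== RESULT ==
orders.kind
red
gray

Derivation:
After JOIN orders (2 rows):
sales.rank | sales.id | orders.kind | orders.name | orders.id
20 | 8 | red | carol | 8
40 | 70 | gray | bob | 70
After SELECT (2 rows):
orders.kind
red
gray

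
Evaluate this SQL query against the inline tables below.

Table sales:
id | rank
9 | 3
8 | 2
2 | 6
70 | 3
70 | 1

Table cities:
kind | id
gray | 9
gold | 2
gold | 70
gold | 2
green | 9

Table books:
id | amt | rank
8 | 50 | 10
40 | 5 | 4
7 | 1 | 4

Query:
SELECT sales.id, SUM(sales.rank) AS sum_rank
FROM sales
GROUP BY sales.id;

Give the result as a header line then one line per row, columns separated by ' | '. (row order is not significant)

After GROUP BY (4 rows):
sales.id | sum_rank
9 | 3
8 | 2
2 | 6
70 | 4

== RESULT ==
sales.id | sum_rank
9 | 3
8 | 2
2 | 6
70 | 4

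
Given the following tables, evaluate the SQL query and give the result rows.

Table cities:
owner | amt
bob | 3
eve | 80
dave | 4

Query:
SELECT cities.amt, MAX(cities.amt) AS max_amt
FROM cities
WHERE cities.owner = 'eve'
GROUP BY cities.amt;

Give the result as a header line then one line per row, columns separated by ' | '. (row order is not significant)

After WHERE (1 rows):
cities.owner | cities.amt
eve | 80
After GROUP BY (1 rows):
cities.amt | max_amt
80 | 80

== RESULT ==
cities.amt | max_amt
80 | 80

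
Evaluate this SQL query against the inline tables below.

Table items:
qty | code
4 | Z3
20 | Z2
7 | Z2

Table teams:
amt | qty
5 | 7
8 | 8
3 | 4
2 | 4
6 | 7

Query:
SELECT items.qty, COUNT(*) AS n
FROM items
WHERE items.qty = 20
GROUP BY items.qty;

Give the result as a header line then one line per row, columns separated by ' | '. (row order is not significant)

After WHERE (1 rows):
items.qty | items.code
20 | Z2
After GROUP BY (1 rows):
items.qty | n
20 | 1

== RESULT ==
items.qty | n
20 | 1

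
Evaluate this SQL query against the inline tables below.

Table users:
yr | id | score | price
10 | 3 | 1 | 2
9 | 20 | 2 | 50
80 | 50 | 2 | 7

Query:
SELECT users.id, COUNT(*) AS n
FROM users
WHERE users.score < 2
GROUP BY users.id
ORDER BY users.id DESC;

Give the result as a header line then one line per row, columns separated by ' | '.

== RESULT ==
users.id | n
3 | 1

Derivation:
After WHERE (1 rows):
users.yr | users.id | users.score | users.price
10 | 3 | 1 | 2
After GROUP BY (1 rows):
users.id | n
3 | 1
After ORDER BY (1 rows):
users.id | n
3 | 1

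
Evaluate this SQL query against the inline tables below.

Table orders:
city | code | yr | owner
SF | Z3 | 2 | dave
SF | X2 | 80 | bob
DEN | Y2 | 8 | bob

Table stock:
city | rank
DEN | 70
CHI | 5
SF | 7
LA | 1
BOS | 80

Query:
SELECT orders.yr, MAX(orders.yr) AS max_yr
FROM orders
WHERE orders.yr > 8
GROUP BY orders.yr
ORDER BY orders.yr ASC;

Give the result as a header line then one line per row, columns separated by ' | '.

After WHERE (1 rows):
orders.city | orders.code | orders.yr | orders.owner
SF | X2 | 80 | bob
After GROUP BY (1 rows):
orders.yr | max_yr
80 | 80
After ORDER BY (1 rows):
orders.yr | max_yr
80 | 80

== RESULT ==
orders.yr | max_yr
80 | 80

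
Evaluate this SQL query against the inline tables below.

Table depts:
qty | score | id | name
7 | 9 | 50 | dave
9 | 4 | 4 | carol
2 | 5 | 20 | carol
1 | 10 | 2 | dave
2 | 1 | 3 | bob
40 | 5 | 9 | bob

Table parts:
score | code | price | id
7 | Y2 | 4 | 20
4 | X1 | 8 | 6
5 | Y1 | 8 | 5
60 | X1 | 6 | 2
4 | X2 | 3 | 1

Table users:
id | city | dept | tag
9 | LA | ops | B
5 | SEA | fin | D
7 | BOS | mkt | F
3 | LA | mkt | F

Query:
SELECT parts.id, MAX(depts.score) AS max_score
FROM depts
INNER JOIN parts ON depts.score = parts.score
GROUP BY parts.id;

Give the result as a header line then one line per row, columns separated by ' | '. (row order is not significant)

== RESULT ==
parts.id | max_score
6 | 4
1 | 4
5 | 5

Derivation:
After JOIN parts (4 rows):
depts.qty | depts.score | depts.id | depts.name | parts.score | parts.code | parts.price | parts.id
9 | 4 | 4 | carol | 4 | X1 | 8 | 6
9 | 4 | 4 | carol | 4 | X2 | 3 | 1
2 | 5 | 20 | carol | 5 | Y1 | 8 | 5
40 | 5 | 9 | bob | 5 | Y1 | 8 | 5
After GROUP BY (3 rows):
parts.id | max_score
6 | 4
1 | 4
5 | 5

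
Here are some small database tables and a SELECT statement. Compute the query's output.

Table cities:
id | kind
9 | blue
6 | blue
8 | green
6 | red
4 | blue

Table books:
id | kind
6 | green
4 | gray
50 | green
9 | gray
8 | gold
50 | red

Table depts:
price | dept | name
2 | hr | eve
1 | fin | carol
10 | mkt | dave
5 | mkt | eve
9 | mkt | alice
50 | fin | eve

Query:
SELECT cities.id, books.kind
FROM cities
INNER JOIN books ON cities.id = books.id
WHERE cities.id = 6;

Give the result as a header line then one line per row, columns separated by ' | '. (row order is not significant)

== RESULT ==
cities.id | books.kind
6 | green
6 | green

Derivation:
After JOIN books (5 rows):
cities.id | cities.kind | books.id | books.kind
9 | blue | 9 | gray
6 | blue | 6 | green
8 | green | 8 | gold
6 | red | 6 | green
4 | blue | 4 | gray
After WHERE (2 rows):
cities.id | cities.kind | books.id | books.kind
6 | blue | 6 | green
6 | red | 6 | green
After SELECT (2 rows):
cities.id | books.kind
6 | green
6 | green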